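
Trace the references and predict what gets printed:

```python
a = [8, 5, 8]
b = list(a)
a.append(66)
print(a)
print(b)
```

Key concept: list() constructor creates copy.
Step by step:
`a = [8, 5, 8]` → a = [8, 5, 8]
`b = list(a)` → b = [8, 5, 8]
`a.append(66)` → a = [8, 5, 8, 66]
`print(a)` → prints [8, 5, 8, 66]
`print(b)` → prints [8, 5, 8]

Answer:
[8, 5, 8, 66]
[8, 5, 8]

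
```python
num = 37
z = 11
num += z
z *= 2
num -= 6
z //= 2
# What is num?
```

Trace:
`num = 37` → num = 37
`z = 11` → z = 11
`num += z` → num = 48
`z *= 2` → z = 22
`num -= 6` → num = 42
`z //= 2` → z = 11
So num = 42

Answer: 42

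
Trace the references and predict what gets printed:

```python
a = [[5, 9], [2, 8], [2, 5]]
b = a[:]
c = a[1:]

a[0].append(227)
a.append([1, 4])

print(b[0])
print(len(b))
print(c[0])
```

Key concept: slice with nested mutation.
Step by step:
`a = [[5, 9], [2, 8], [2, 5]]` → a = [[5, 9], [2, 8], [2, 5]]
`b = a[:]` → b = [[5, 9], [2, 8], [2, 5]]
`c = a[1:]` → c = [[2, 8], [2, 5]]
`a[0].append(227)` → a = [[5, 9, 227], [2, 8], [2, 5]]; b = [[5, 9, 227], [2, 8], [2, 5]]
`a.append([1, 4])` → a = [[5, 9, 227], [2, 8], [2, 5], [1, 4]]
`print(b[0])` → prints [5, 9, 227]
`print(len(b))` → prints 3
`print(c[0])` → prints [2, 8]

Answer:
[5, 9, 227]
3
[2, 8]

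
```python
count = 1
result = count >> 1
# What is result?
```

Trace:
`count = 1` → count = 1
`result = count >> 1` → result = 0
So result = 0

Answer: 0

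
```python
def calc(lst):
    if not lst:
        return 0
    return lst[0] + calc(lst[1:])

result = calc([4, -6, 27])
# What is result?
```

4 + (-6) + 27 + 0 = 25

Answer: 25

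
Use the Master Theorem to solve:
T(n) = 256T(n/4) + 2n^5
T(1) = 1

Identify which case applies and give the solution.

a=256, b=4, f(n)=2n^5. log_4(256) = 4. Since c=5 > 4 and the regularity condition holds (256(n/4)^5 = (256/4^5)n^5 with 256/4^5 < 1), Case 3 applies: T(n) = Θ(f(n)) = O(n^5).

Answer: O(n^5) - Case 3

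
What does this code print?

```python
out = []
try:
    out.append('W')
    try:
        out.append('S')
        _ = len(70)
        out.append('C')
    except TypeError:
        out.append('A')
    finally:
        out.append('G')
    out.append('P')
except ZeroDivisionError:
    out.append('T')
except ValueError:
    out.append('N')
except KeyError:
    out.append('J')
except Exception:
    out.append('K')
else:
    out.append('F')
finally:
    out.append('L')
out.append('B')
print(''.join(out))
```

Execution trace: 'W' (try body) → 'S' (inner try body) → 'A' (inner except TypeError) → 'G' (inner finally) → 'P' (try body, no exception) → 'F' (else) → 'L' (finally) → 'B' (after the try/except). Output: WSAGPFLB

Answer: WSAGPFLB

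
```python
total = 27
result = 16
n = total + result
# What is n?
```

Trace:
`total = 27` → total = 27
`result = 16` → result = 16
`n = total + result` → n = 43
So n = 43

Answer: 43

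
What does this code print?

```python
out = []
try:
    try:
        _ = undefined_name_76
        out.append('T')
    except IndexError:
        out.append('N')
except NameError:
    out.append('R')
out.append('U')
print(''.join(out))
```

Execution trace: 'R' (outer except NameError) → 'U' (after the try/except). Output: RU

Answer: RU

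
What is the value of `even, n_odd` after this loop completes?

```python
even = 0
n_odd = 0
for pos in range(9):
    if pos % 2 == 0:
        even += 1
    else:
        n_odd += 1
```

Count evens and odds in range(9)
`even, n_odd` takes the values: (0, 0) → (1, 0) → (1, 1) → (2, 1) → (2, 2) → (3, 2) → (3, 3) → (4, 3) → (4, 4) → (5, 4)

Answer: 5, 4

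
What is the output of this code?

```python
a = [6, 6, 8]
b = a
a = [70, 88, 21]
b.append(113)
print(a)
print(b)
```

Key concept: rebinding vs mutation: a is rebound to a new list, b still points at the original.
Step by step:
`a = [6, 6, 8]` → a = [6, 6, 8]
`b = a` → b = [6, 6, 8] (same object as a)
`a = [70, 88, 21]` → a = [70, 88, 21]
`b.append(113)` → b = [6, 6, 8, 113]
`print(a)` → prints [70, 88, 21]
`print(b)` → prints [6, 6, 8, 113]

Answer:
[70, 88, 21]
[6, 6, 8, 113]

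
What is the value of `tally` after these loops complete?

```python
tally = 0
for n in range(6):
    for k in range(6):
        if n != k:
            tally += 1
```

6² - 6 (exclude diagonal)
`tally` takes the values: 0 → 1 → 2 → 3 → 4 → 5 → 6 → 7 → 8 → 9 → 10 → 11 → 12 → 13 → 14 → 15 → 16 → 17 → 18 → 19 → 20 → 21 → 22 → 23 → 24 → 25 → 26 → 27 → 28 → 29 → 30

Answer: 30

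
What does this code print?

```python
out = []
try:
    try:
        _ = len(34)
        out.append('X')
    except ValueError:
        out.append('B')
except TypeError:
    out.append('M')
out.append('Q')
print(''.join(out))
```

Execution trace: 'M' (outer except TypeError) → 'Q' (after the try/except). Output: MQ

Answer: MQ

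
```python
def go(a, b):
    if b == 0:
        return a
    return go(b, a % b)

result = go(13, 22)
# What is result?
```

go(13, 22) -> go(22, 13) -> go(13, 9) -> go(9, 4) -> go(4, 1) -> go(1, 0) -> 1

Answer: 1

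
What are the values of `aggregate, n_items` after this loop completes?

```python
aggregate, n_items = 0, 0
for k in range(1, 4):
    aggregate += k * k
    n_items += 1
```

Sum of squares and count
`aggregate, n_items` takes the values: (0, 0) → (1, 0) → (1, 1) → (5, 1) → (5, 2) → (14, 2) → (14, 3)

Answer: 14, 3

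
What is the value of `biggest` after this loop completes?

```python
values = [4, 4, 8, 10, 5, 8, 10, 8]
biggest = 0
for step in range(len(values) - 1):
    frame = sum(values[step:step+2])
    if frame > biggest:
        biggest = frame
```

Max sum of 2-element window in [4, 4, 8, 10, 5, 8, 10, 8]
`biggest` takes the values: 0 → 8 → 12 → 18

Answer: 18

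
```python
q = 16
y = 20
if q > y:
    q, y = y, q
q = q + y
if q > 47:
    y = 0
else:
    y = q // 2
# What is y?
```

Trace:
`q = 16` → q = 16
`y = 20` → y = 20
`if q > y: ...` → q > y is False → no variable changes
`q = q + y` → q = 36
`if q > 47: ...` → q > 47 is False, take else branch → y = 18
So y = 18

Answer: 18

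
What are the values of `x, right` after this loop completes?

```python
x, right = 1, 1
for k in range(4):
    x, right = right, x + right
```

Fibonacci: after 4 iterations
`x, right` takes the values: (1, 1) → (1, 2) → (2, 3) → (3, 5) → (5, 8)

Answer: 5, 8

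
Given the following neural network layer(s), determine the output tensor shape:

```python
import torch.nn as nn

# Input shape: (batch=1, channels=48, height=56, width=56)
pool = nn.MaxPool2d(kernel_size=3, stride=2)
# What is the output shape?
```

Input: (1, 48, 56, 56) -> Output: (1, 48, 27, 27)

Answer: (1, 48, 27, 27)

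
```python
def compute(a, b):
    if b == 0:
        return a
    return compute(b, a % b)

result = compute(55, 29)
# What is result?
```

compute(55, 29) -> compute(29, 26) -> compute(26, 3) -> compute(3, 2) -> compute(2, 1) -> compute(1, 0) -> 1

Answer: 1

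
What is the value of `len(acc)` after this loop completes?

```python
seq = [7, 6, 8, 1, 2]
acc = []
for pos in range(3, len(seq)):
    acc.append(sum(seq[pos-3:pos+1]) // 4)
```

Number of 4-element averages
`acc` takes the values: [] → [5] → [5, 4]
So `len(acc)` = 2

Answer: 2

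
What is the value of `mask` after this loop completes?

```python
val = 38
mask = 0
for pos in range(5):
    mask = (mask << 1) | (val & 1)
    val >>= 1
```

Reverse lowest 5 bits of 38
`mask` takes the values: 0 → 1 → 3 → 6 → 12

Answer: 12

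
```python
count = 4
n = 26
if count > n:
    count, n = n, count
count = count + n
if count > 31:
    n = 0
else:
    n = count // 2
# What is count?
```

Trace:
`count = 4` → count = 4
`n = 26` → n = 26
`if count > n: ...` → count > n is False → no variable changes
`count = count + n` → count = 30
`if count > 31: ...` → count > 31 is False, take else branch → n = 15
So count = 30

Answer: 30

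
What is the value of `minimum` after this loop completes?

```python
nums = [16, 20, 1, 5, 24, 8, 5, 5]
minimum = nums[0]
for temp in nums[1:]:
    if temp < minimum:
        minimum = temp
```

Minimum of [16, 20, 1, 5, 24, 8, 5, 5]
`minimum` takes the values: 16 → 1

Answer: 1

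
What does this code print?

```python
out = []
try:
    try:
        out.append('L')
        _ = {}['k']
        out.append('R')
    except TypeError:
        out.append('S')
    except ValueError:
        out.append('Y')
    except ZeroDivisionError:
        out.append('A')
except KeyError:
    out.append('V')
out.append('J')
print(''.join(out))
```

Execution trace: 'L' (try body) → 'V' (outer except KeyError) → 'J' (after the try/except). Output: LVJ

Answer: LVJ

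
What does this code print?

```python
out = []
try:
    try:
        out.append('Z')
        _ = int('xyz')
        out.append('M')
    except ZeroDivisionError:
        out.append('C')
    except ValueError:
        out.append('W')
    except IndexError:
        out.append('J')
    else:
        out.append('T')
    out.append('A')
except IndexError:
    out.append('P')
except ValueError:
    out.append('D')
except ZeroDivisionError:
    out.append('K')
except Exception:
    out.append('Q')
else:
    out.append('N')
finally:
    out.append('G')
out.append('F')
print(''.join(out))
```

Execution trace: 'Z' (inner try body) → 'W' (inner except ValueError) → 'A' (try body, no exception) → 'N' (else) → 'G' (finally) → 'F' (after the try/except). Output: ZWANGF

Answer: ZWANGF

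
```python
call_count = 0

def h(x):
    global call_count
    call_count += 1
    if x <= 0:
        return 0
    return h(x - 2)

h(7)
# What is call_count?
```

Linear recursion stepping by 2: 5 calls from x=7 down to ≤0.

Answer: 5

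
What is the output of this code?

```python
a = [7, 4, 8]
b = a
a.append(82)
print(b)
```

Key concept: basic list aliasing.
Step by step:
`a = [7, 4, 8]` → a = [7, 4, 8]
`b = a` → b = [7, 4, 8] (same object as a)
`a.append(82)` → a = [7, 4, 8, 82] (same object as b); b = [7, 4, 8, 82] (same object as a)
`print(b)` → prints [7, 4, 8, 82]

Answer: [7, 4, 8, 82]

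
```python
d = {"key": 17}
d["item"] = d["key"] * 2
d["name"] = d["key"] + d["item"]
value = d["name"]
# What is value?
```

Trace:
`d = {"key": 17}` → d = {'key': 17}
`d["item"] = d["key"] * 2` → d = {'key': 17, 'item': 34}
`d["name"] = d["key"] + d["item"]` → d = {'key': 17, 'item': 34, 'name': 51}
`value = d["name"]` → value = 51
So value = 51

Answer: 51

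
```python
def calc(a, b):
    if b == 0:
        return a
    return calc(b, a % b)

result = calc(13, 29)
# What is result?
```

calc(13, 29) -> calc(29, 13) -> calc(13, 3) -> calc(3, 1) -> calc(1, 0) -> 1

Answer: 1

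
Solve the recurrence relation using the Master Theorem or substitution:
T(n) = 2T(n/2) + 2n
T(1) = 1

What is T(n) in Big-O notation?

By Master Theorem: a=2, b=2, f(n)=2n. Since log_2(2) = 1 and f(n) = Θ(n^1), Case 2 applies. T(n) = O(n log n).

Answer: O(n log n)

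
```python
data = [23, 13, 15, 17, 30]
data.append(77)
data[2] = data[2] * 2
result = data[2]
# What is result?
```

Trace:
`data = [23, 13, 15, 17, 30]` → data = [23, 13, 15, 17, 30]
`data.append(77)` → data = [23, 13, 15, 17, 30, 77]
`data[2] = data[2] * 2` → data = [23, 13, 30, 17, 30, 77]
`result = data[2]` → result = 30
So result = 30

Answer: 30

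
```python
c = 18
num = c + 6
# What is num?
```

Trace:
`c = 18` → c = 18
`num = c + 6` → num = 24
So num = 24

Answer: 24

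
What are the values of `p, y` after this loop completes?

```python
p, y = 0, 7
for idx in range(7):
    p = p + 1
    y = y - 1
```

p goes 0→7, y goes 7→0
`p, y` takes the values: (0, 7) → (1, 7) → (1, 6) → (2, 6) → (2, 5) → (3, 5) → (3, 4) → (4, 4) → (4, 3) → (5, 3) → (5, 2) → (6, 2) → (6, 1) → (7, 1) → (7, 0)

Answer: 7, 0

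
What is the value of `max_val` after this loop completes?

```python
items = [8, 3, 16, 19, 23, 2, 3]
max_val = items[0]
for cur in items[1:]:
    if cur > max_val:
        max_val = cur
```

Maximum of [8, 3, 16, 19, 23, 2, 3]
`max_val` takes the values: 8 → 16 → 19 → 23

Answer: 23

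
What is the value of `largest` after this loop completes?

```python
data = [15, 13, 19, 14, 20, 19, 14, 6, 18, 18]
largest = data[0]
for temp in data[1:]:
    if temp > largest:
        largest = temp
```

Maximum of [15, 13, 19, 14, 20, 19, 14, 6, 18, 18]
`largest` takes the values: 15 → 19 → 20

Answer: 20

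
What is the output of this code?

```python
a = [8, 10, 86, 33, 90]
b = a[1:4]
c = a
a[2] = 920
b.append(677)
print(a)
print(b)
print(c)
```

Key concept: slice vs alias.
Step by step:
`a = [8, 10, 86, 33, 90]` → a = [8, 10, 86, 33, 90]
`b = a[1:4]` → b = [10, 86, 33]
`c = a` → c = [8, 10, 86, 33, 90] (same object as a)
`a[2] = 920` → a = [8, 10, 920, 33, 90] (same object as c); c = [8, 10, 920, 33, 90] (same object as a)
`b.append(677)` → b = [10, 86, 33, 677]
`print(a)` → prints [8, 10, 920, 33, 90]
`print(b)` → prints [10, 86, 33, 677]
`print(c)` → prints [8, 10, 920, 33, 90]

Answer:
[8, 10, 920, 33, 90]
[10, 86, 33, 677]
[8, 10, 920, 33, 90]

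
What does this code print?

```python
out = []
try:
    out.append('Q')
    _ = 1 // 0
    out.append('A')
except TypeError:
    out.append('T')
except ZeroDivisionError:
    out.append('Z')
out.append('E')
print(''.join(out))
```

Execution trace: 'Q' (try body) → 'Z' (except ZeroDivisionError) → 'E' (after the try/except). Output: QZE

Answer: QZE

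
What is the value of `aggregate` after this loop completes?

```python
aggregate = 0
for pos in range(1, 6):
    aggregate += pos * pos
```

Sum of squares 1² to 5² = 55
`aggregate` takes the values: 0 → 1 → 5 → 14 → 30 → 55

Answer: 55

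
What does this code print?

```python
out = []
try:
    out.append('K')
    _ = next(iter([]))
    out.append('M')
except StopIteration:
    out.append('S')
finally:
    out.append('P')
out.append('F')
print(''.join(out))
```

Execution trace: 'K' (try body) → 'S' (except StopIteration) → 'P' (finally) → 'F' (after the try/except). Output: KSPF

Answer: KSPF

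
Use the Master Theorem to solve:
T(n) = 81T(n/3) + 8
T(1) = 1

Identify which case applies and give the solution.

a=81, b=3, f(n)=8. log_3(81) = 4. Since c=0 < 4, Case 1 applies: T(n) = Θ(n^log_b(a)) = O(n^4).

Answer: O(n^4) - Case 1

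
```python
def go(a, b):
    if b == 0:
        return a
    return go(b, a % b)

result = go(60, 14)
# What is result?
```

go(60, 14) -> go(14, 4) -> go(4, 2) -> go(2, 0) -> 2

Answer: 2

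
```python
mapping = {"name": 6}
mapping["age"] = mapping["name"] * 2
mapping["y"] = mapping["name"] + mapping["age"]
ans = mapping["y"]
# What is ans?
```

Trace:
`mapping = {"name": 6}` → mapping = {'name': 6}
`mapping["age"] = mapping["name"] * 2` → mapping = {'name': 6, 'age': 12}
`mapping["y"] = mapping["name"] + mapping["age"]` → mapping = {'name': 6, 'age': 12, 'y': 18}
`ans = mapping["y"]` → ans = 18
So ans = 18

Answer: 18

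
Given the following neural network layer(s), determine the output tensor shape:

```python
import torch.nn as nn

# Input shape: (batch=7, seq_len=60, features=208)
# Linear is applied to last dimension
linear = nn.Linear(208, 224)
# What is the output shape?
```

Input: (7, 60, 208) -> Output: (7, 60, 224)

Answer: (7, 60, 224)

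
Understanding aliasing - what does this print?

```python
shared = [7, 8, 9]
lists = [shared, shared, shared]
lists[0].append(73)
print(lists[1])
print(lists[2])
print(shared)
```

Key concept: list of same reference.
Step by step:
`shared = [7, 8, 9]` → shared = [7, 8, 9]
`lists = [shared, shared, shared]` → lists = [[7, 8, 9], [7, 8, 9], [7, 8, 9]]
`lists[0].append(73)` → shared = [7, 8, 9, 73]; lists = [[7, 8, 9, 73], [7, 8, 9, 73], [7, 8, 9, 73]]
`print(lists[1])` → prints [7, 8, 9, 73]
`print(lists[2])` → prints [7, 8, 9, 73]
`print(shared)` → prints [7, 8, 9, 73]

Answer:
[7, 8, 9, 73]
[7, 8, 9, 73]
[7, 8, 9, 73]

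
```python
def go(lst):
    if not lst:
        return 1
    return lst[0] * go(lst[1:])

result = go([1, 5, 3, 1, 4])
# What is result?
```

Product over [1, 5, 3, 1, 4] = 1 * 5 * 3 * 1 * 4 = 60

Answer: 60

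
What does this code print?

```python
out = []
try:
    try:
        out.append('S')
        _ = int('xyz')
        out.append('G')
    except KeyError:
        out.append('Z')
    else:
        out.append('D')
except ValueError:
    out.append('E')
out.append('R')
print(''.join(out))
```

Execution trace: 'S' (try body) → 'E' (outer except ValueError) → 'R' (after the try/except). Output: SER

Answer: SER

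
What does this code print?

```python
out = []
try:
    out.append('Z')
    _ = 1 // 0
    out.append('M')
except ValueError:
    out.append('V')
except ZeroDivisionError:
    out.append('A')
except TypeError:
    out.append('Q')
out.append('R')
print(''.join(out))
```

Execution trace: 'Z' (try body) → 'A' (except ZeroDivisionError) → 'R' (after the try/except). Output: ZAR

Answer: ZAR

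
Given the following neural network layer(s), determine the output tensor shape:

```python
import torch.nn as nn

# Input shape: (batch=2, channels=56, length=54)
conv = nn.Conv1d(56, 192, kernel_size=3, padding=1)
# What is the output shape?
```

Input: (2, 56, 54) -> Output: (2, 192, 54)

Answer: (2, 192, 54)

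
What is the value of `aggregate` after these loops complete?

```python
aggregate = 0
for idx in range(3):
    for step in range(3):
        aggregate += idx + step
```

Sum of all idx+step for idx,step in 3x3
`aggregate` takes the values: 0 → 1 → 3 → 4 → 6 → 9 → 11 → 14 → 18

Answer: 18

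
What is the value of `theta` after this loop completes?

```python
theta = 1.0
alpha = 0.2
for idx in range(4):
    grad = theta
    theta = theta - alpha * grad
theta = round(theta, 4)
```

Gradient descent: w = 1.0 * (1 - 0.2)^4
`theta` takes the values: 1.0 → 0.8 → 0.64 → 0.512 → 0.4096

Answer: 0.4096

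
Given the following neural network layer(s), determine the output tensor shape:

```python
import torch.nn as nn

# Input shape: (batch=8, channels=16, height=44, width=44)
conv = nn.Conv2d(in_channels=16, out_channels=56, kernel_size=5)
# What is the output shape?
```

Input: (8, 16, 44, 44) -> Output: (8, 56, 40, 40)

Answer: (8, 56, 40, 40)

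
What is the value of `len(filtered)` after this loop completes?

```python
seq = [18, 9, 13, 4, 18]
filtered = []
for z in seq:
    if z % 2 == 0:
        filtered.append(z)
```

Count even numbers in [18, 9, 13, 4, 18]
`filtered` takes the values: [] → [18] → [18, 4] → [18, 4, 18]
So `len(filtered)` = 3

Answer: 3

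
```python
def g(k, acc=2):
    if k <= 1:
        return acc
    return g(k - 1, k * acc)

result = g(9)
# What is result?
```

Accumulator trace (n, acc): (9, 2) -> (8, 18) -> (7, 144) -> (6, 1008) -> (5, 6048) -> (4, 30240) -> (3, 120960) -> (2, 362880) -> (1, 725760) -> return 725760

Answer: 725760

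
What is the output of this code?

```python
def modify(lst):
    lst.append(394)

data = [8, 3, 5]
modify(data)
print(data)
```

Key concept: function modifies passed list.
Step by step:
`data = [8, 3, 5]` → data = [8, 3, 5]
`modify(data)` → data = [8, 3, 5, 394]
`print(data)` → prints [8, 3, 5, 394]

Answer: [8, 3, 5, 394]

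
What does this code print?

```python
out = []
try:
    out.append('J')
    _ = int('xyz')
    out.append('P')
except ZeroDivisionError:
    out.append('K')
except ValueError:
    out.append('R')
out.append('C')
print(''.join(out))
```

Execution trace: 'J' (try body) → 'R' (except ValueError) → 'C' (after the try/except). Output: JRC

Answer: JRC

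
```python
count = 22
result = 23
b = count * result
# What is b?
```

Trace:
`count = 22` → count = 22
`result = 23` → result = 23
`b = count * result` → b = 506
So b = 506

Answer: 506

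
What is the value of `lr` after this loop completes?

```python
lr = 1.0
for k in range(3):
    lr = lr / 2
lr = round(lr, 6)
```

Halving LR 3 times: 1 / 2^3
`lr` takes the values: 1.0 → 0.5 → 0.25 → 0.125

Answer: 0.125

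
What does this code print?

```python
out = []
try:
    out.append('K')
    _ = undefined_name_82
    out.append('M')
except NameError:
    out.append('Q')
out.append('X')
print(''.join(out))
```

Execution trace: 'K' (try body) → 'Q' (except NameError) → 'X' (after the try/except). Output: KQX

Answer: KQX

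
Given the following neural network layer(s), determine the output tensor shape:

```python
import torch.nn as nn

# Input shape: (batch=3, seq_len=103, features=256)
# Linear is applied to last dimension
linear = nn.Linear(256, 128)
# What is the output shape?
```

Input: (3, 103, 256) -> Output: (3, 103, 128)

Answer: (3, 103, 128)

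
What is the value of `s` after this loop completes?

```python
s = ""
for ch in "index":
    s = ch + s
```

Reverse 'index'
`s` takes the values: "" → "i" → "ni" → "dni" → "edni" → "xedni"

Answer: "xedni"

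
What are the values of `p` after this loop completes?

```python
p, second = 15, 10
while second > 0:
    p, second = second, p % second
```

GCD of 15 and 10
`p` takes the values: 15 → 10 → 5

Answer: 5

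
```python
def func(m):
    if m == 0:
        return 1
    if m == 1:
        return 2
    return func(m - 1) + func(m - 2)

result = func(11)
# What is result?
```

Build up from base cases: func(0)=1, func(1)=2, func(2)=3, func(3)=5, func(4)=8, func(5)=13, func(6)=21, ..., func(11)=233

Answer: 233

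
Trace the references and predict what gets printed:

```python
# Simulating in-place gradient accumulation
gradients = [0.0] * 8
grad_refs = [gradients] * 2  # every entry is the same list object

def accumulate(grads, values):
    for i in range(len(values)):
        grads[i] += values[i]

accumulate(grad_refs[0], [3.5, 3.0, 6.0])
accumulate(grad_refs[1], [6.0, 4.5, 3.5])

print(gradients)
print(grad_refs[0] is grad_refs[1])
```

Key concept: gradient accumulation aliasing.
Step by step:
`gradients = [0.0] * 8` → gradients = [0.0, 0.0, 0.0, 0.0, 0.0, 0.0, 0.0, 0.0]
`grad_refs = [gradients] * 2` → grad_refs = [[0.0, 0.0, 0.0, 0.0, 0.0, 0.0, 0.0, 0.0], [0.0, 0.0, 0.0, 0.0, 0.0, 0.0, 0.0, 0.0]]
`accumulate(grad_refs[0], [3.5, 3.0, 6.0])` → gradients = [3.5, 3.0, 6.0, 0.0, 0.0, 0.0, 0.0, 0.0]; grad_refs = [[3.5, 3.0, 6.0, 0.0, 0.0, 0.0, 0.0, 0.0], [3.5, 3.0, 6.0, 0.0, 0.0, 0.0, 0.0, 0.0]]
`accumulate(grad_refs[1], [6.0, 4.5, 3.5])` → gradients = [9.5, 7.5, 9.5, 0.0, 0.0, 0.0, 0.0, 0.0]; grad_refs = [[9.5, 7.5, 9.5, 0.0, 0.0, 0.0, 0.0, 0.0], [9.5, 7.5, 9.5, 0.0, 0.0, 0.0, 0.0, 0.0]]
`print(gradients)` → prints [9.5, 7.5, 9.5, 0.0, 0.0, 0.0, 0.0, 0.0]
`print(grad_refs[0] is grad_refs[1])` → prints True

Answer:
[9.5, 7.5, 9.5, 0.0, 0.0, 0.0, 0.0, 0.0]
True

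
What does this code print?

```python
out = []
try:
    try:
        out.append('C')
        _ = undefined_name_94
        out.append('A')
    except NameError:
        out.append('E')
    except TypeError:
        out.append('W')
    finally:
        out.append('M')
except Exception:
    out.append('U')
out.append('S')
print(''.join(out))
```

Execution trace: 'C' (inner try body) → 'E' (inner except NameError) → 'M' (inner finally) → 'S' (after the try/except). Output: CEMS

Answer: CEMS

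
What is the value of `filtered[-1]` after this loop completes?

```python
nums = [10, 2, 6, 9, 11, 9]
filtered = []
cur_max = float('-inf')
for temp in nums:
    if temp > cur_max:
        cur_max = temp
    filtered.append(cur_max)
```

Running max ends at 11
`filtered` takes the values: [] → [10] → [10, 10] → [10, 10, 10] → [10, 10, 10, 10] → [10, 10, 10, 10, 11] → [10, 10, 10, 10, 11, 11]
So `filtered[-1]` = 11

Answer: 11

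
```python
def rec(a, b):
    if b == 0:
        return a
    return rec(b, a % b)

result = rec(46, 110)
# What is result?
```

rec(46, 110) -> rec(110, 46) -> rec(46, 18) -> rec(18, 10) -> rec(10, 8) -> rec(8, 2) -> rec(2, 0) -> 2

Answer: 2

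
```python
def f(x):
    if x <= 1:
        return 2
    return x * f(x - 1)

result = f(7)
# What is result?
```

f(7) = 7 * 6 * 5 * 4 * 3 * 2 * 2 = 10080

Answer: 10080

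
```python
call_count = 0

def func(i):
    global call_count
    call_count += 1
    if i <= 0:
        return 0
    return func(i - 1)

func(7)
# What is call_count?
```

Linear recursion stepping by 1: 8 calls from i=7 down to ≤0.

Answer: 8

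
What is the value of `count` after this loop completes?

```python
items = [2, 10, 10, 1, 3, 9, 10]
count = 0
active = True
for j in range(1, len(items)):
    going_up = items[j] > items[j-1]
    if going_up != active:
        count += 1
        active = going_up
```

Count direction changes in [2, 10, 10, 1, 3, 9, 10]
`count` takes the values: 0 → 1 → 2

Answer: 2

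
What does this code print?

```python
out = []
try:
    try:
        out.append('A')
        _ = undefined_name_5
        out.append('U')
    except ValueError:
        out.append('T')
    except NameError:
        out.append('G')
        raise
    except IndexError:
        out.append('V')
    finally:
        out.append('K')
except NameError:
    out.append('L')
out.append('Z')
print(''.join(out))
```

Execution trace: 'A' (try body) → 'G' (except NameError) → 'K' (finally) → 'L' (outer except NameError) → 'Z' (after the try/except). Output: AGKLZ

Answer: AGKLZ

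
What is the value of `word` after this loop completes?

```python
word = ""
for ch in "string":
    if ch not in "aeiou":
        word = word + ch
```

Remove vowels from 'string'
`word` takes the values: "" → "s" → "st" → "str" → "strn" → "strng"

Answer: "strng"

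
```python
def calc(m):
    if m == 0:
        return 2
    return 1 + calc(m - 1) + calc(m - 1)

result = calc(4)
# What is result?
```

calc(m) = 1 + 2·calc(m-1), calc(0)=2. Closed form: (2+1)·2^4 - 1 = 47.

Answer: 47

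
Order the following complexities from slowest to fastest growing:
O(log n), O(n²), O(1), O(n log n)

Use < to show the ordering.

Ordered by growth rate: O(1) < O(log n) < O(n log n) < O(n²)

Answer: O(1) < O(log n) < O(n log n) < O(n²)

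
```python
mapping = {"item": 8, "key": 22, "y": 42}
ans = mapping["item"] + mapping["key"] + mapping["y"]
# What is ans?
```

Trace:
`mapping = {"item": 8, "key": 22, "y": 42}` → mapping = {'item': 8, 'key': 22, 'y': 42}
`ans = mapping["item"] + mapping["key"] + mapping["y"]` → ans = 72
So ans = 72

Answer: 72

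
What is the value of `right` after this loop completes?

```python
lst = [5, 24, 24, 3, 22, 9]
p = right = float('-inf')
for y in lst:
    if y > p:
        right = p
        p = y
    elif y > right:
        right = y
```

Second largest (with repeats) in [5, 24, 24, 3, 22, 9]
`right` takes the values: -inf → 5 → 24

Answer: 24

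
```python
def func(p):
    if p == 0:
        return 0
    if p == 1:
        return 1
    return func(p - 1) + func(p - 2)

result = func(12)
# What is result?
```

Build up from base cases: func(0)=0, func(1)=1, func(2)=1, func(3)=2, func(4)=3, func(5)=5, func(6)=8, ..., func(12)=144

Answer: 144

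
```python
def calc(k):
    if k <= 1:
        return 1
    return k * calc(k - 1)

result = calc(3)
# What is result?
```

calc(3) = 3 * 2 * 1 = 6

Answer: 6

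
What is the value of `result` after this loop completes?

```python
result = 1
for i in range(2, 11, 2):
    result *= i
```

Product of even numbers 2 to 10
`result` takes the values: 1 → 2 → 8 → 48 → 384 → 3840

Answer: 3840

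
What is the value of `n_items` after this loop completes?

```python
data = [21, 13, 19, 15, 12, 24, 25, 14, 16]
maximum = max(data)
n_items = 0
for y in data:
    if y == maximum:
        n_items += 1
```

Count of max value 25 in [21, 13, 19, 15, 12, 24, 25, 14, 16]
`n_items` takes the values: 0 → 1

Answer: 1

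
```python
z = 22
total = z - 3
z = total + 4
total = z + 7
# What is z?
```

Trace:
`z = 22` → z = 22
`total = z - 3` → total = 19
`z = total + 4` → z = 23
`total = z + 7` → total = 30
So z = 23

Answer: 23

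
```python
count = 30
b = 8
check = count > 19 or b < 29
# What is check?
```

Trace:
`count = 30` → count = 30
`b = 8` → b = 8
`check = count > 19 or b < 29` → check = True
So check = True

Answer: True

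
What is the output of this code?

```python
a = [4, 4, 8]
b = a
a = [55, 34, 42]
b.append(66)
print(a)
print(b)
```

Key concept: rebinding vs mutation: a is rebound to a new list, b still points at the original.
Step by step:
`a = [4, 4, 8]` → a = [4, 4, 8]
`b = a` → b = [4, 4, 8] (same object as a)
`a = [55, 34, 42]` → a = [55, 34, 42]
`b.append(66)` → b = [4, 4, 8, 66]
`print(a)` → prints [55, 34, 42]
`print(b)` → prints [4, 4, 8, 66]

Answer:
[55, 34, 42]
[4, 4, 8, 66]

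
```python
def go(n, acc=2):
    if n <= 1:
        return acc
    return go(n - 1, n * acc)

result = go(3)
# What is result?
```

Accumulator trace (n, acc): (3, 2) -> (2, 6) -> (1, 12) -> return 12

Answer: 12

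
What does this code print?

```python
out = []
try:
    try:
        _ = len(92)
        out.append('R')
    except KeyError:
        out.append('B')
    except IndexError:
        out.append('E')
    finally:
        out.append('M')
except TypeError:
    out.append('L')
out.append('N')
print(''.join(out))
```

Execution trace: 'M' (finally) → 'L' (outer except TypeError) → 'N' (after the try/except). Output: MLN

Answer: MLN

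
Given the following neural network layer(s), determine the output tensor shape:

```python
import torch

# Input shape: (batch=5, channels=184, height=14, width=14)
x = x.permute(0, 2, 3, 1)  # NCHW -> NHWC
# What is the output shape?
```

Input: (5, 184, 14, 14) -> Output: (5, 14, 14, 184)

Answer: (5, 14, 14, 184)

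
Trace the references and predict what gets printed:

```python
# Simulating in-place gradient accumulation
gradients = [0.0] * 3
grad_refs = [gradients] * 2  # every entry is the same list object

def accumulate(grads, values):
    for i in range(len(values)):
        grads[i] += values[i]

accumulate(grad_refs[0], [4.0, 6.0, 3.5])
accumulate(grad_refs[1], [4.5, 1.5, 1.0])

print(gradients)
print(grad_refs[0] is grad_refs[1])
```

Key concept: gradient accumulation aliasing.
Step by step:
`gradients = [0.0] * 3` → gradients = [0.0, 0.0, 0.0]
`grad_refs = [gradients] * 2` → grad_refs = [[0.0, 0.0, 0.0], [0.0, 0.0, 0.0]]
`accumulate(grad_refs[0], [4.0, 6.0, 3.5])` → gradients = [4.0, 6.0, 3.5]; grad_refs = [[4.0, 6.0, 3.5], [4.0, 6.0, 3.5]]
`accumulate(grad_refs[1], [4.5, 1.5, 1.0])` → gradients = [8.5, 7.5, 4.5]; grad_refs = [[8.5, 7.5, 4.5], [8.5, 7.5, 4.5]]
`print(gradients)` → prints [8.5, 7.5, 4.5]
`print(grad_refs[0] is grad_refs[1])` → prints True

Answer:
[8.5, 7.5, 4.5]
True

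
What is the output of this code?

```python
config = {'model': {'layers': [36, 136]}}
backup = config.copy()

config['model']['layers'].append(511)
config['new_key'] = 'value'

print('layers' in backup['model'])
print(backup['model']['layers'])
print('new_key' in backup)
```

Key concept: shallow copy gotcha with nested dict.
Step by step:
`config = {'model': {'layers': [36, 136]}}` → config = {'model': {'layers': [36, 136]}}
`backup = config.copy()` → backup = {'model': {'layers': [36, 136]}}
`config['model']['layers'].append(511)` → config = {'model': {'layers': [36, 136, 511]}}; backup = {'model': {'layers': [36, 136, 511]}}
`config['new_key'] = 'value'` → config = {'model': {'layers': [36, 136, 511]}, 'new_key': 'value'}
`print('layers' in backup['model'])` → prints True
`print(backup['model']['layers'])` → prints [36, 136, 511]
`print('new_key' in backup)` → prints False

Answer:
True
[36, 136, 511]
False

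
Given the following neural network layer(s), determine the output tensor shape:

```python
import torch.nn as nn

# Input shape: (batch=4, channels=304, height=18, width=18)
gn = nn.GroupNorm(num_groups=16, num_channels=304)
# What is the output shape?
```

Input: (4, 304, 18, 18) -> Output: (4, 304, 18, 18)

Answer: (4, 304, 18, 18)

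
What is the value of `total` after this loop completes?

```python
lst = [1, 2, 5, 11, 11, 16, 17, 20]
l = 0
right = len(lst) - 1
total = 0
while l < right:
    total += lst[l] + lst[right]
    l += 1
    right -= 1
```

Sum of pairs from ends
`total` takes the values: 0 → 21 → 40 → 61 → 83

Answer: 83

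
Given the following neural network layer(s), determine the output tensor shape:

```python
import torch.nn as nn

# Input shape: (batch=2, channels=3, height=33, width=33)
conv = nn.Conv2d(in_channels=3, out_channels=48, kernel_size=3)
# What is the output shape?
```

Input: (2, 3, 33, 33) -> Output: (2, 48, 31, 31)

Answer: (2, 48, 31, 31)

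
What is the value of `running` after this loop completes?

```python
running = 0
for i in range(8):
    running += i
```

Sum of 0 to 7 = 28
`running` takes the values: 0 → 1 → 3 → 6 → 10 → 15 → 21 → 28

Answer: 28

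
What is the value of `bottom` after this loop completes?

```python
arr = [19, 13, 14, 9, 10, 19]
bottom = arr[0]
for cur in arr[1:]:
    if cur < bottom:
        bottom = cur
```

Minimum of [19, 13, 14, 9, 10, 19]
`bottom` takes the values: 19 → 13 → 9

Answer: 9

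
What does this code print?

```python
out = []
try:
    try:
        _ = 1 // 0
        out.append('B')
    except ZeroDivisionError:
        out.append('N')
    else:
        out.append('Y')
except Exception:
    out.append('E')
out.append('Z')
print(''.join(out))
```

Execution trace: 'N' (inner except ZeroDivisionError) → 'Z' (after the try/except). Output: NZ

Answer: NZ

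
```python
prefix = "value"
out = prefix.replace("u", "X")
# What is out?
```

Trace:
`prefix = "value"` → prefix = 'value'
`out = prefix.replace("u", "X")` → out = 'valXe'
So out = 'valXe'

Answer: 'valXe'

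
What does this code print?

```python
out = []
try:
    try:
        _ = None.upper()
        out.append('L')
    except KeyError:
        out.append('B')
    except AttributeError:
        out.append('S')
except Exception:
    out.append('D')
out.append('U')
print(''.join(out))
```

Execution trace: 'S' (inner except AttributeError) → 'U' (after the try/except). Output: SU

Answer: SU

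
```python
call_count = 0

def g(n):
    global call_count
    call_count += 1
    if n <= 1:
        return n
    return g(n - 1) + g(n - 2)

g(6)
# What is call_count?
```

Calls(n) = 1 + Calls(n-1) + Calls(n-2); Calls(0)=Calls(1)=1. For n=6 this gives 25.

Answer: 25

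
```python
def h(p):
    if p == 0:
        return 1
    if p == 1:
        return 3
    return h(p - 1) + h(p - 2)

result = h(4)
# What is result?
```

Build up from base cases: h(0)=1, h(1)=3, h(2)=4, h(3)=7, h(4)=11

Answer: 11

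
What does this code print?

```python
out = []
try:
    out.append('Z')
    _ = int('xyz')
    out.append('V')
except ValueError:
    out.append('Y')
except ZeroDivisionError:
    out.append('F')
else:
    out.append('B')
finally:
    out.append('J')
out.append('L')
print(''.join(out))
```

Execution trace: 'Z' (try body) → 'Y' (except ValueError) → 'J' (finally) → 'L' (after the try/except). Output: ZYJL

Answer: ZYJL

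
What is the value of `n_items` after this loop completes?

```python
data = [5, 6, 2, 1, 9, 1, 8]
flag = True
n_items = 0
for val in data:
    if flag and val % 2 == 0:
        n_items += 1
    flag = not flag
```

Count even values at even positions
`n_items` takes the values: 0 → 1 → 2

Answer: 2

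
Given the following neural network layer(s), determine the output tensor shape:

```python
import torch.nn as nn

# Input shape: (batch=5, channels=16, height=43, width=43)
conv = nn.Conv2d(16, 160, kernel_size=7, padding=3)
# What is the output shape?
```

Input: (5, 16, 43, 43) -> Output: (5, 160, 43, 43)

Answer: (5, 160, 43, 43)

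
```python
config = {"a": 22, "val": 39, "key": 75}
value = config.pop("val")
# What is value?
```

Trace:
`config = {"a": 22, "val": 39, "key": 75}` → config = {'a': 22, 'val': 39, 'key': 75}
`value = config.pop("val")` → config = {'a': 22, 'key': 75}; value = 39
So value = 39

Answer: 39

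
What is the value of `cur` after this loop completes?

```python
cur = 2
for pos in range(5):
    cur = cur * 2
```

Multiply by 2, 5 times: 2 * 2^5 = 64
`cur` takes the values: 2 → 4 → 8 → 16 → 32 → 64

Answer: 64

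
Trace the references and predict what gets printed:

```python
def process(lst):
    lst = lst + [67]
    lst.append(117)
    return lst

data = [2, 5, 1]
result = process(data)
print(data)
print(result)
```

Key concept: rebinding parameter vs mutation.
Step by step:
`data = [2, 5, 1]` → data = [2, 5, 1]
`result = process(data)` → result = [2, 5, 1, 67, 117]
`print(data)` → prints [2, 5, 1]
`print(result)` → prints [2, 5, 1, 67, 117]

Answer:
[2, 5, 1]
[2, 5, 1, 67, 117]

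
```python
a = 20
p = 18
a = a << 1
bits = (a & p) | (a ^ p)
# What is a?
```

Trace:
`a = 20` → a = 20
`p = 18` → p = 18
`a = a << 1` → a = 40
`bits = (a & p) | (a ^ p)` → bits = 58
So a = 40

Answer: 40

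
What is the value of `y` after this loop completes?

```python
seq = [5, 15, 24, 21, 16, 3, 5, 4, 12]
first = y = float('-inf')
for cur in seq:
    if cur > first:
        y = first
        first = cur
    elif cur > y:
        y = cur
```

Second largest (with repeats) in [5, 15, 24, 21, 16, 3, 5, 4, 12]
`y` takes the values: -inf → 5 → 15 → 21

Answer: 21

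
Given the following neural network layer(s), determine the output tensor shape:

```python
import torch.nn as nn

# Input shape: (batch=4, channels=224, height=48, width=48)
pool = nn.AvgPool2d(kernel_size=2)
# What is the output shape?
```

Input: (4, 224, 48, 48) -> Output: (4, 224, 24, 24)

Answer: (4, 224, 24, 24)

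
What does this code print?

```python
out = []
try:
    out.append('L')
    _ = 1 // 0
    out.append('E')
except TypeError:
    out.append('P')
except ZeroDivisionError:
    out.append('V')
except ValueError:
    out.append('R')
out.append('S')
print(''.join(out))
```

Execution trace: 'L' (try body) → 'V' (except ZeroDivisionError) → 'S' (after the try/except). Output: LVS

Answer: LVS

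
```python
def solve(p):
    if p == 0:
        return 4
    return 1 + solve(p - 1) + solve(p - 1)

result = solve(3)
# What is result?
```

solve(p) = 1 + 2·solve(p-1), solve(0)=4. Closed form: (4+1)·2^3 - 1 = 39.

Answer: 39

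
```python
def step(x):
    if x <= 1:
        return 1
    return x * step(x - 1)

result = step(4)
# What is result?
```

step(4) = 4 * 3 * 2 * 1 = 24

Answer: 24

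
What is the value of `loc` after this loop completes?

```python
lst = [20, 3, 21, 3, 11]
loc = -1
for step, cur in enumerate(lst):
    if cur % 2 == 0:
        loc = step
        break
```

First even number index in [20, 3, 21, 3, 11]
`loc` takes the values: -1 → 0

Answer: 0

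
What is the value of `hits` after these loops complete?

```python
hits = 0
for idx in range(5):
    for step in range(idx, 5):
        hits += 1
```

Upper triangle: 5 + 4 + ... + 1
`hits` takes the values: 0 → 1 → 2 → 3 → 4 → 5 → 6 → 7 → 8 → 9 → 10 → 11 → 12 → 13 → 14 → 15

Answer: 15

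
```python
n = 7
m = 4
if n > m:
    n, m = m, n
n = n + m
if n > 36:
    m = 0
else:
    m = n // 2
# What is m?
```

Trace:
`n = 7` → n = 7
`m = 4` → m = 4
`if n > m: ...` → n > m is True → n = 4; m = 7
`n = n + m` → n = 11
`if n > 36: ...` → n > 36 is False, take else branch → m = 5
So m = 5

Answer: 5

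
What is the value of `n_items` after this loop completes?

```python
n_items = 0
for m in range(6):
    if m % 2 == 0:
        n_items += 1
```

Count numbers divisible by 2 in range(6)
`n_items` takes the values: 0 → 1 → 2 → 3

Answer: 3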